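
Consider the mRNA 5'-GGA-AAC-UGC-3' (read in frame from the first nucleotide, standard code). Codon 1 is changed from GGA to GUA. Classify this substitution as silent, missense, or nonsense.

Position 2 falls in codon 1: GGA → Gly.
After the substitution the codon is GUA → Val.
Gly ≠ Val, so this is a missense mutation.

missense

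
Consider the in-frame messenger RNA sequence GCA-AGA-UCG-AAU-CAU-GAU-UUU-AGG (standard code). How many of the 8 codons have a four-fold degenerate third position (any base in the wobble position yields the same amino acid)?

2

Codon 1 GCA (Ala): third position 4-fold.
Codon 2 AGA (Arg): third position 2-fold.
Codon 3 UCG (Ser): third position 4-fold.
Codon 4 AAU (Asn): third position 2-fold.
Codon 5 CAU (His): third position 2-fold.
Codon 6 GAU (Asp): third position 2-fold.
Codon 7 UUU (Phe): third position 2-fold.
Codon 8 AGG (Arg): third position 2-fold.
Four-fold degenerate third positions: 2.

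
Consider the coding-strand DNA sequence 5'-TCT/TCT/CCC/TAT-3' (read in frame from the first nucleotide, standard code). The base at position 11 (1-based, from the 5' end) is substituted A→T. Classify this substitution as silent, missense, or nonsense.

missense

Position 11 falls in codon 4: TAT → Tyr.
After the substitution the codon is TTT → Phe.
Tyr ≠ Phe, so this is a missense mutation.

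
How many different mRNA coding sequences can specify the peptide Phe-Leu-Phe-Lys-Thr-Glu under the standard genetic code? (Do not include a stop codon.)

384

Phe: 2 codons.
Leu: 6 codons.
Phe: 2 codons.
Lys: 2 codons.
Thr: 4 codons.
Glu: 2 codons.
2 × 6 × 2 × 2 × 4 × 2 = 384.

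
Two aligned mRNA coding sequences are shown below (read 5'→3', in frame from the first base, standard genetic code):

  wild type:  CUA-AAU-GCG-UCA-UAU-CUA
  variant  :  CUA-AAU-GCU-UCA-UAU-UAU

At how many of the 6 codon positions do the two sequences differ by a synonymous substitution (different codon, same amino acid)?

1

Codon 1: CUA Leu / CUA Leu — identical.
Codon 2: AAU Asn / AAU Asn — identical.
Codon 3: GCG Ala / GCU Ala — synonymous.
Codon 4: UCA Ser / UCA Ser — identical.
Codon 5: UAU Tyr / UAU Tyr — identical.
Codon 6: CUA Leu / UAU Tyr — nonsynonymous.
Synonymous differences: 1.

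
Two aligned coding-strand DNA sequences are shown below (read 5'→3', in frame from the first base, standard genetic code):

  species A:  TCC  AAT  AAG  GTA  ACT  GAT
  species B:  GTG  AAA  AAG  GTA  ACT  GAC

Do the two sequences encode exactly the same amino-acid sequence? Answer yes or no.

Codon 1: TCC Ser / GTG Val — nonsynonymous.
Codon 2: AAT Asn / AAA Lys — nonsynonymous.
Codon 3: AAG Lys / AAG Lys — identical.
Codon 4: GTA Val / GTA Val — identical.
Codon 5: ACT Thr / ACT Thr — identical.
Codon 6: GAT Asp / GAC Asp — synonymous.
Nonsynonymous differences: 2 → different protein.

no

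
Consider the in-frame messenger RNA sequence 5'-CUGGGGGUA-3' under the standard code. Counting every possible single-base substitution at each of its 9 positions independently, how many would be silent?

Codon 1 (CUG, Leu): 4 synonymous substitutions.
Codon 2 (GGG, Gly): 3 synonymous substitutions.
Codon 3 (GUA, Val): 3 synonymous substitutions.
Total: 4 + 3 + 3 = 10.

10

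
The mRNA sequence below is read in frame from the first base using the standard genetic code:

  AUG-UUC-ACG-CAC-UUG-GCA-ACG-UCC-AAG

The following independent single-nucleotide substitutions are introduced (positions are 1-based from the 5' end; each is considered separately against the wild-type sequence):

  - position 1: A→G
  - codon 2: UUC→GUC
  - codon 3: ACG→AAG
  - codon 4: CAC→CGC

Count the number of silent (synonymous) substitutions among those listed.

Codon 1: AUG (Met) → GUG (Val) — missense.
Codon 2: UUC (Phe) → GUC (Val) — missense.
Codon 3: ACG (Thr) → AAG (Lys) — missense.
Codon 4: CAC (His) → CGC (Arg) — missense.
Synonymous: 0 of 4.

0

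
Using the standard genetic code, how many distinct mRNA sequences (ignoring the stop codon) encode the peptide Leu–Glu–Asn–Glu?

48

Leu: 6 codons.
Glu: 2 codons.
Asn: 2 codons.
Glu: 2 codons.
6 × 2 × 2 × 2 = 48.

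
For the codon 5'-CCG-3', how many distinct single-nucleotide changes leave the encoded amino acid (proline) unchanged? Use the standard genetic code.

3

Position 1: none → 0 synonymous.
Position 2: none → 0 synonymous.
Position 3: CCU, CCC, CCA → 3 synonymous.
Total: 0 + 0 + 3 = 3.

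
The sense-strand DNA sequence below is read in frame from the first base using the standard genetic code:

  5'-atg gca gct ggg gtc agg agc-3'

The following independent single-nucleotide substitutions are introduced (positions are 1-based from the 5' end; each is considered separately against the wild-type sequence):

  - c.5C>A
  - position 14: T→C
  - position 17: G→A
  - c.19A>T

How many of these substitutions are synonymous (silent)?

Codon 2: GCA (Ala) → GAA (Glu) — missense.
Codon 5: GTC (Val) → GCC (Ala) — missense.
Codon 6: AGG (Arg) → AAG (Lys) — missense.
Codon 7: AGC (Ser) → TGC (Cys) — missense.
Synonymous: 0 of 4.

0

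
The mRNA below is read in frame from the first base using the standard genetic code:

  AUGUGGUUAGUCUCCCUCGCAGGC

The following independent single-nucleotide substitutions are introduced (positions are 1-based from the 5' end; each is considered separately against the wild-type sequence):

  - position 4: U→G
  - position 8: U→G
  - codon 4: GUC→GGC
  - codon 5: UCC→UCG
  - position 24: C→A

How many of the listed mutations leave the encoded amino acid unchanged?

Codon 2: UGG (Trp) → GGG (Gly) — missense.
Codon 3: UUA (Leu) → UGA (Stop) — nonsense.
Codon 4: GUC (Val) → GGC (Gly) — missense.
Codon 5: UCC (Ser) → UCG (Ser) — synonymous.
Codon 8: GGC (Gly) → GGA (Gly) — synonymous.
Synonymous: 2 of 5.

2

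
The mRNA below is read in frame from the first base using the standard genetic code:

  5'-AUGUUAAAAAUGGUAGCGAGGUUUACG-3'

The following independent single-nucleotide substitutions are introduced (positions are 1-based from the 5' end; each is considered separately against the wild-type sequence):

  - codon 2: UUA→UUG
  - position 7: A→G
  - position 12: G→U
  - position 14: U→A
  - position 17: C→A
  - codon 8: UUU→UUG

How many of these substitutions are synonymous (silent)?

1

Codon 2: UUA (Leu) → UUG (Leu) — synonymous.
Codon 3: AAA (Lys) → GAA (Glu) — missense.
Codon 4: AUG (Met) → AUU (Ile) — missense.
Codon 5: GUA (Val) → GAA (Glu) — missense.
Codon 6: GCG (Ala) → GAG (Glu) — missense.
Codon 8: UUU (Phe) → UUG (Leu) — missense.
Synonymous: 1 of 6.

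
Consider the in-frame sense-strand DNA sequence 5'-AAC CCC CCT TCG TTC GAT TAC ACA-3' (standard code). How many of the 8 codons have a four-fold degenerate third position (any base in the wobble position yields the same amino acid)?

Codon 1 AAC (Asn): third position 2-fold.
Codon 2 CCC (Pro): third position 4-fold.
Codon 3 CCT (Pro): third position 4-fold.
Codon 4 TCG (Ser): third position 4-fold.
Codon 5 TTC (Phe): third position 2-fold.
Codon 6 GAT (Asp): third position 2-fold.
Codon 7 TAC (Tyr): third position 2-fold.
Codon 8 ACA (Thr): third position 4-fold.
Four-fold degenerate third positions: 4.

4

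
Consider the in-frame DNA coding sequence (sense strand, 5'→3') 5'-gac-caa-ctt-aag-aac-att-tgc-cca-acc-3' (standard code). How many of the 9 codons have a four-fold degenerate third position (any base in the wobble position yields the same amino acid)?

Codon 1 GAC (Asp): third position 2-fold.
Codon 2 CAA (Gln): third position 2-fold.
Codon 3 CTT (Leu): third position 4-fold.
Codon 4 AAG (Lys): third position 2-fold.
Codon 5 AAC (Asn): third position 2-fold.
Codon 6 ATT (Ile): third position 3-fold.
Codon 7 TGC (Cys): third position 2-fold.
Codon 8 CCA (Pro): third position 4-fold.
Codon 9 ACC (Thr): third position 4-fold.
Four-fold degenerate third positions: 3.

3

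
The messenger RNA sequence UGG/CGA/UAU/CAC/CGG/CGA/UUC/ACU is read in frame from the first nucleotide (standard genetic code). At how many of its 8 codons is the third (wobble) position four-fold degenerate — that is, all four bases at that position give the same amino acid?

4

Codon 1 UGG (Trp): third position 1-fold.
Codon 2 CGA (Arg): third position 4-fold.
Codon 3 UAU (Tyr): third position 2-fold.
Codon 4 CAC (His): third position 2-fold.
Codon 5 CGG (Arg): third position 4-fold.
Codon 6 CGA (Arg): third position 4-fold.
Codon 7 UUC (Phe): third position 2-fold.
Codon 8 ACU (Thr): third position 4-fold.
Four-fold degenerate third positions: 4.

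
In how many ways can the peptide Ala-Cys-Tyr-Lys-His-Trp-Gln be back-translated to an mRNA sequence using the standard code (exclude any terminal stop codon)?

Ala: 4 codons.
Cys: 2 codons.
Tyr: 2 codons.
Lys: 2 codons.
His: 2 codons.
Trp: 1 codon.
Gln: 2 codons.
4 × 2 × 2 × 2 × 2 × 1 × 2 = 128.

128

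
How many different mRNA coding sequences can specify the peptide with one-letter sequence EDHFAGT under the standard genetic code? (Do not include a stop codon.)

1024

Glu: 2 codons.
Asp: 2 codons.
His: 2 codons.
Phe: 2 codons.
Ala: 4 codons.
Gly: 4 codons.
Thr: 4 codons.
2 × 2 × 2 × 2 × 4 × 4 × 4 = 1024.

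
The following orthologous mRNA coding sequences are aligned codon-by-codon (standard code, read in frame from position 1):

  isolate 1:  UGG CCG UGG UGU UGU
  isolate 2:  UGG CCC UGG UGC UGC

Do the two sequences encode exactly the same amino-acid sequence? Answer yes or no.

yes

Codon 1: UGG Trp / UGG Trp — identical.
Codon 2: CCG Pro / CCC Pro — synonymous.
Codon 3: UGG Trp / UGG Trp — identical.
Codon 4: UGU Cys / UGC Cys — synonymous.
Codon 5: UGU Cys / UGC Cys — synonymous.
Nonsynonymous differences: 0 → same protein.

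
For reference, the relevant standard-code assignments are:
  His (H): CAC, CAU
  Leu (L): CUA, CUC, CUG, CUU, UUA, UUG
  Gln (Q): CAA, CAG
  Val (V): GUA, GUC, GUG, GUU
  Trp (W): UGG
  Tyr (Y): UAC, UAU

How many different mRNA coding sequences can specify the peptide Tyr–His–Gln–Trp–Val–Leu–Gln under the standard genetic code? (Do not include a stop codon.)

Tyr: 2 codons.
His: 2 codons.
Gln: 2 codons.
Trp: 1 codon.
Val: 4 codons.
Leu: 6 codons.
Gln: 2 codons.
2 × 2 × 2 × 1 × 4 × 6 × 2 = 384.

384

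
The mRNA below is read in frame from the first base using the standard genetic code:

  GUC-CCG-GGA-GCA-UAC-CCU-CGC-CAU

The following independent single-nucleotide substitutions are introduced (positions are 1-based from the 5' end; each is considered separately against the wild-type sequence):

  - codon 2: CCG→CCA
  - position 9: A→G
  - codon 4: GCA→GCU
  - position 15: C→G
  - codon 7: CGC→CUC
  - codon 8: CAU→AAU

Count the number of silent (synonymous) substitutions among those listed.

3

Codon 2: CCG (Pro) → CCA (Pro) — synonymous.
Codon 3: GGA (Gly) → GGG (Gly) — synonymous.
Codon 4: GCA (Ala) → GCU (Ala) — synonymous.
Codon 5: UAC (Tyr) → UAG (Stop) — nonsense.
Codon 7: CGC (Arg) → CUC (Leu) — missense.
Codon 8: CAU (His) → AAU (Asn) — missense.
Synonymous: 3 of 6.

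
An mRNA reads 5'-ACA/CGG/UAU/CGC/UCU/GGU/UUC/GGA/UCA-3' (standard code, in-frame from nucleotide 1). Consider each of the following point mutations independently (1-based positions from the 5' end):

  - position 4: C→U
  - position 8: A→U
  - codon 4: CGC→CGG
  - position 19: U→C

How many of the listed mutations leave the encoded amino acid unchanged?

1

Codon 2: CGG (Arg) → UGG (Trp) — missense.
Codon 3: UAU (Tyr) → UUU (Phe) — missense.
Codon 4: CGC (Arg) → CGG (Arg) — synonymous.
Codon 7: UUC (Phe) → CUC (Leu) — missense.
Synonymous: 1 of 4.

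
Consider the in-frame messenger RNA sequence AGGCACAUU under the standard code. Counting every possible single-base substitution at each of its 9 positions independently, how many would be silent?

Codon 1 (AGG, Arg): 2 synonymous substitutions.
Codon 2 (CAC, His): 1 synonymous substitution.
Codon 3 (AUU, Ile): 2 synonymous substitutions.
Total: 2 + 1 + 2 = 5.

5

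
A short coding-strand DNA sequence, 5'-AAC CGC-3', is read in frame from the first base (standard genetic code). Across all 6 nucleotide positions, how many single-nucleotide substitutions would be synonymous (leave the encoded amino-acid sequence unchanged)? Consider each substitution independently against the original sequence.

Codon 1 (AAC, Asn): 1 synonymous substitution.
Codon 2 (CGC, Arg): 3 synonymous substitutions.
Total: 1 + 3 = 4.

4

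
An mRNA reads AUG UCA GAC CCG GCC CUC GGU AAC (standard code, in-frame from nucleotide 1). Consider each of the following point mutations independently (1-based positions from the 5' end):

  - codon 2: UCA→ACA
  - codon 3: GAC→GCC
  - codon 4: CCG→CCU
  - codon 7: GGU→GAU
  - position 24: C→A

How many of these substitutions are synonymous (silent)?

1

Codon 2: UCA (Ser) → ACA (Thr) — missense.
Codon 3: GAC (Asp) → GCC (Ala) — missense.
Codon 4: CCG (Pro) → CCU (Pro) — synonymous.
Codon 7: GGU (Gly) → GAU (Asp) — missense.
Codon 8: AAC (Asn) → AAA (Lys) — missense.
Synonymous: 1 of 5.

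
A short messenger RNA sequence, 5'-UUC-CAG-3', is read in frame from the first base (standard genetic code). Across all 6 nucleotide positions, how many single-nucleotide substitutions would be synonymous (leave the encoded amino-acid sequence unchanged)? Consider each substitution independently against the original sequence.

2

Codon 1 (UUC, Phe): 1 synonymous substitution.
Codon 2 (CAG, Gln): 1 synonymous substitution.
Total: 1 + 1 = 2.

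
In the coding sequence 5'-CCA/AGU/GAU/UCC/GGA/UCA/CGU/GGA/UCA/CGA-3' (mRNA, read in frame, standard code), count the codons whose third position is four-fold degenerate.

Codon 1 CCA (Pro): third position 4-fold.
Codon 2 AGU (Ser): third position 2-fold.
Codon 3 GAU (Asp): third position 2-fold.
Codon 4 UCC (Ser): third position 4-fold.
Codon 5 GGA (Gly): third position 4-fold.
Codon 6 UCA (Ser): third position 4-fold.
Codon 7 CGU (Arg): third position 4-fold.
Codon 8 GGA (Gly): third position 4-fold.
Codon 9 UCA (Ser): third position 4-fold.
Codon 10 CGA (Arg): third position 4-fold.
Four-fold degenerate third positions: 8.

8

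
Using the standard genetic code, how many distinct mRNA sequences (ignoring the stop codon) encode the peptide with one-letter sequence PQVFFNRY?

3072

Pro: 4 codons.
Gln: 2 codons.
Val: 4 codons.
Phe: 2 codons.
Phe: 2 codons.
Asn: 2 codons.
Arg: 6 codons.
Tyr: 2 codons.
4 × 2 × 4 × 2 × 2 × 2 × 6 × 2 = 3072.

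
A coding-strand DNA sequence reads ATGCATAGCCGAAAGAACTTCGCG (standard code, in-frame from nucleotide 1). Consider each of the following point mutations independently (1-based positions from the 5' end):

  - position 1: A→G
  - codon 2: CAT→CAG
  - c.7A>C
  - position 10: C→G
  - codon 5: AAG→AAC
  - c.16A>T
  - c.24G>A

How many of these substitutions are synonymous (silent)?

Codon 1: ATG (Met) → GTG (Val) — missense.
Codon 2: CAT (His) → CAG (Gln) — missense.
Codon 3: AGC (Ser) → CGC (Arg) — missense.
Codon 4: CGA (Arg) → GGA (Gly) — missense.
Codon 5: AAG (Lys) → AAC (Asn) — missense.
Codon 6: AAC (Asn) → TAC (Tyr) — missense.
Codon 8: GCG (Ala) → GCA (Ala) — synonymous.
Synonymous: 1 of 7.

1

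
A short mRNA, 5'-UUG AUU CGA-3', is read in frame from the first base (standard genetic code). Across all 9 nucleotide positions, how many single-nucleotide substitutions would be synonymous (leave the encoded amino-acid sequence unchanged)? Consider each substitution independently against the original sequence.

8

Codon 1 (UUG, Leu): 2 synonymous substitutions.
Codon 2 (AUU, Ile): 2 synonymous substitutions.
Codon 3 (CGA, Arg): 4 synonymous substitutions.
Total: 2 + 2 + 4 = 8.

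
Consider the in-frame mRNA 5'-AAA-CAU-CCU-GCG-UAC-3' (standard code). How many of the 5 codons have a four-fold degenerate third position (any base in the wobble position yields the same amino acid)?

2

Codon 1 AAA (Lys): third position 2-fold.
Codon 2 CAU (His): third position 2-fold.
Codon 3 CCU (Pro): third position 4-fold.
Codon 4 GCG (Ala): third position 4-fold.
Codon 5 UAC (Tyr): third position 2-fold.
Four-fold degenerate third positions: 2.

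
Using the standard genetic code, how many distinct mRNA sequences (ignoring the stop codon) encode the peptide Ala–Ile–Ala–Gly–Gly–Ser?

Ala: 4 codons.
Ile: 3 codons.
Ala: 4 codons.
Gly: 4 codons.
Gly: 4 codons.
Ser: 6 codons.
4 × 3 × 4 × 4 × 4 × 6 = 4608.

4608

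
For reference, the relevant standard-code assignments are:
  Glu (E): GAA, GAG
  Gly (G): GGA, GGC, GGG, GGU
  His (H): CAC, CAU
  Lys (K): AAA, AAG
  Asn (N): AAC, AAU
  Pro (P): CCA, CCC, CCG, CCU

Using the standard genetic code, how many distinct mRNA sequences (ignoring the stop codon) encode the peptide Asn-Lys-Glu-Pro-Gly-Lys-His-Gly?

2048

Asn: 2 codons.
Lys: 2 codons.
Glu: 2 codons.
Pro: 4 codons.
Gly: 4 codons.
Lys: 2 codons.
His: 2 codons.
Gly: 4 codons.
2 × 2 × 2 × 4 × 4 × 2 × 2 × 4 = 2048.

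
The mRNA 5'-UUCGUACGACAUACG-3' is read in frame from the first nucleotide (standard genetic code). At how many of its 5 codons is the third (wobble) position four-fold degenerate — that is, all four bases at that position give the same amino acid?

3

Codon 1 UUC (Phe): third position 2-fold.
Codon 2 GUA (Val): third position 4-fold.
Codon 3 CGA (Arg): third position 4-fold.
Codon 4 CAU (His): third position 2-fold.
Codon 5 ACG (Thr): third position 4-fold.
Four-fold degenerate third positions: 3.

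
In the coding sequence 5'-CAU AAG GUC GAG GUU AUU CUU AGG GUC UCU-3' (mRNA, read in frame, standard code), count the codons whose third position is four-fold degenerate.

Codon 1 CAU (His): third position 2-fold.
Codon 2 AAG (Lys): third position 2-fold.
Codon 3 GUC (Val): third position 4-fold.
Codon 4 GAG (Glu): third position 2-fold.
Codon 5 GUU (Val): third position 4-fold.
Codon 6 AUU (Ile): third position 3-fold.
Codon 7 CUU (Leu): third position 4-fold.
Codon 8 AGG (Arg): third position 2-fold.
Codon 9 GUC (Val): third position 4-fold.
Codon 10 UCU (Ser): third position 4-fold.
Four-fold degenerate third positions: 5.

5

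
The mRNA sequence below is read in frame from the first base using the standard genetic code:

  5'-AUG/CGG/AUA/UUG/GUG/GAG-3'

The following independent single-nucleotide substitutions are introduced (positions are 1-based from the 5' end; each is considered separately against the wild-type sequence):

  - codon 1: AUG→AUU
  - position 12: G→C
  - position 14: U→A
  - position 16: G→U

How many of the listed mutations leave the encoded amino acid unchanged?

Codon 1: AUG (Met) → AUU (Ile) — missense.
Codon 4: UUG (Leu) → UUC (Phe) — missense.
Codon 5: GUG (Val) → GAG (Glu) — missense.
Codon 6: GAG (Glu) → UAG (Stop) — nonsense.
Synonymous: 0 of 4.

0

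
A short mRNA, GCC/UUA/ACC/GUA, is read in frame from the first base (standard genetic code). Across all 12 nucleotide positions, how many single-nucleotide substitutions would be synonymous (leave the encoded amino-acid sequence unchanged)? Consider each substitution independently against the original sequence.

Codon 1 (GCC, Ala): 3 synonymous substitutions.
Codon 2 (UUA, Leu): 2 synonymous substitutions.
Codon 3 (ACC, Thr): 3 synonymous substitutions.
Codon 4 (GUA, Val): 3 synonymous substitutions.
Total: 3 + 2 + 3 + 3 = 11.

11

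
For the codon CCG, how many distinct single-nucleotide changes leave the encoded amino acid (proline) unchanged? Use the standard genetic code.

3

Position 1: none → 0 synonymous.
Position 2: none → 0 synonymous.
Position 3: CCU, CCC, CCA → 3 synonymous.
Total: 0 + 0 + 3 = 3.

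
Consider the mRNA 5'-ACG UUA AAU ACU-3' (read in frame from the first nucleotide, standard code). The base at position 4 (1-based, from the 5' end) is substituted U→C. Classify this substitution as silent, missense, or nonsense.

silent

Position 4 falls in codon 2: UUA → Leu.
After the substitution the codon is CUA → Leu.
Both encode Leu, so the change is synonymous.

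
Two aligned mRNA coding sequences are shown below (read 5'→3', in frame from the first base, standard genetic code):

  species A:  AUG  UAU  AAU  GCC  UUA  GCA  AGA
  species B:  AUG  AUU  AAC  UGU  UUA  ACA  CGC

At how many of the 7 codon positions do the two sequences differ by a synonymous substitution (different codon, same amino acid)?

Codon 1: AUG Met / AUG Met — identical.
Codon 2: UAU Tyr / AUU Ile — nonsynonymous.
Codon 3: AAU Asn / AAC Asn — synonymous.
Codon 4: GCC Ala / UGU Cys — nonsynonymous.
Codon 5: UUA Leu / UUA Leu — identical.
Codon 6: GCA Ala / ACA Thr — nonsynonymous.
Codon 7: AGA Arg / CGC Arg — synonymous.
Synonymous differences: 2.

2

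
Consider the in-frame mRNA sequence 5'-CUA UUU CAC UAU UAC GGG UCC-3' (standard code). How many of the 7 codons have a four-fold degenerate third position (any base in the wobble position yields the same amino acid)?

3

Codon 1 CUA (Leu): third position 4-fold.
Codon 2 UUU (Phe): third position 2-fold.
Codon 3 CAC (His): third position 2-fold.
Codon 4 UAU (Tyr): third position 2-fold.
Codon 5 UAC (Tyr): third position 2-fold.
Codon 6 GGG (Gly): third position 4-fold.
Codon 7 UCC (Ser): third position 4-fold.
Four-fold degenerate third positions: 3.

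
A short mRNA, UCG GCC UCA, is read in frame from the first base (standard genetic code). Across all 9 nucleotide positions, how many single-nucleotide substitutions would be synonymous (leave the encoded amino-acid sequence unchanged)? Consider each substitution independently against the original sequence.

9

Codon 1 (UCG, Ser): 3 synonymous substitutions.
Codon 2 (GCC, Ala): 3 synonymous substitutions.
Codon 3 (UCA, Ser): 3 synonymous substitutions.
Total: 3 + 3 + 3 = 9.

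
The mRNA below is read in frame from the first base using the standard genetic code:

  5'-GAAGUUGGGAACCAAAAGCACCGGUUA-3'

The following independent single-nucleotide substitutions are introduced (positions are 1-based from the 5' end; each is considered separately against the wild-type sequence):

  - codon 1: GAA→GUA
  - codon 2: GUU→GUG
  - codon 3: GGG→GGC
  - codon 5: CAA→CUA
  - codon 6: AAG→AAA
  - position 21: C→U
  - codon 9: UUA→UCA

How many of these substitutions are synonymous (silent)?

Codon 1: GAA (Glu) → GUA (Val) — missense.
Codon 2: GUU (Val) → GUG (Val) — synonymous.
Codon 3: GGG (Gly) → GGC (Gly) — synonymous.
Codon 5: CAA (Gln) → CUA (Leu) — missense.
Codon 6: AAG (Lys) → AAA (Lys) — synonymous.
Codon 7: CAC (His) → CAU (His) — synonymous.
Codon 9: UUA (Leu) → UCA (Ser) — missense.
Synonymous: 4 of 7.

4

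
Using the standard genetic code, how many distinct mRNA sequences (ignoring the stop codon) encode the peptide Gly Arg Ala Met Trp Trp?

Gly: 4 codons.
Arg: 6 codons.
Ala: 4 codons.
Met: 1 codon.
Trp: 1 codon.
Trp: 1 codon.
4 × 6 × 4 × 1 × 1 × 1 = 96.

96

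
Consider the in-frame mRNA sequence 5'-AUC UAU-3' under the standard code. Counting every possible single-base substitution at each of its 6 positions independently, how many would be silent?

Codon 1 (AUC, Ile): 2 synonymous substitutions.
Codon 2 (UAU, Tyr): 1 synonymous substitution.
Total: 2 + 1 = 3.

3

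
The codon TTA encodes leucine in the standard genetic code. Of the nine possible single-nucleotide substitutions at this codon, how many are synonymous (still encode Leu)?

2

Position 1: CTA → 1 synonymous.
Position 2: none → 0 synonymous.
Position 3: TTG → 1 synonymous.
Total: 1 + 0 + 1 = 2.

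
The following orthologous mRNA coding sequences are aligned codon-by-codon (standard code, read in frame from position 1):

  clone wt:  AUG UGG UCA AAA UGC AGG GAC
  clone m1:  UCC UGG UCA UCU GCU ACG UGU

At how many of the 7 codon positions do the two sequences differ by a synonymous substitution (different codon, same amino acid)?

Codon 1: AUG Met / UCC Ser — nonsynonymous.
Codon 2: UGG Trp / UGG Trp — identical.
Codon 3: UCA Ser / UCA Ser — identical.
Codon 4: AAA Lys / UCU Ser — nonsynonymous.
Codon 5: UGC Cys / GCU Ala — nonsynonymous.
Codon 6: AGG Arg / ACG Thr — nonsynonymous.
Codon 7: GAC Asp / UGU Cys — nonsynonymous.
Synonymous differences: 0.

0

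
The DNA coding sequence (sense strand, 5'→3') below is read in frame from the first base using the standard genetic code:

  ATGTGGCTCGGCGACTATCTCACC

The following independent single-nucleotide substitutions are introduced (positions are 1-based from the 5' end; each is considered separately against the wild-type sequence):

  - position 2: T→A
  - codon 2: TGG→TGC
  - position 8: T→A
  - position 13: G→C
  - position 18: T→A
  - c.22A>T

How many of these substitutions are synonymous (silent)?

0

Codon 1: ATG (Met) → AAG (Lys) — missense.
Codon 2: TGG (Trp) → TGC (Cys) — missense.
Codon 3: CTC (Leu) → CAC (His) — missense.
Codon 5: GAC (Asp) → CAC (His) — missense.
Codon 6: TAT (Tyr) → TAA (Stop) — nonsense.
Codon 8: ACC (Thr) → TCC (Ser) — missense.
Synonymous: 0 of 6.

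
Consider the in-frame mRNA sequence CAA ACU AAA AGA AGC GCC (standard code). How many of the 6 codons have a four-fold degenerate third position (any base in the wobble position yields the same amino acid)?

Codon 1 CAA (Gln): third position 2-fold.
Codon 2 ACU (Thr): third position 4-fold.
Codon 3 AAA (Lys): third position 2-fold.
Codon 4 AGA (Arg): third position 2-fold.
Codon 5 AGC (Ser): third position 2-fold.
Codon 6 GCC (Ala): third position 4-fold.
Four-fold degenerate third positions: 2.

2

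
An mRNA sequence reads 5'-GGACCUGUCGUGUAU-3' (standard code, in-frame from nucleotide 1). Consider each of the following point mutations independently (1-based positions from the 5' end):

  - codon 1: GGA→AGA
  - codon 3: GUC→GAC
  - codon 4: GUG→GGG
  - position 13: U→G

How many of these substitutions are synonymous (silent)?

0

Codon 1: GGA (Gly) → AGA (Arg) — missense.
Codon 3: GUC (Val) → GAC (Asp) — missense.
Codon 4: GUG (Val) → GGG (Gly) — missense.
Codon 5: UAU (Tyr) → GAU (Asp) — missense.
Synonymous: 0 of 4.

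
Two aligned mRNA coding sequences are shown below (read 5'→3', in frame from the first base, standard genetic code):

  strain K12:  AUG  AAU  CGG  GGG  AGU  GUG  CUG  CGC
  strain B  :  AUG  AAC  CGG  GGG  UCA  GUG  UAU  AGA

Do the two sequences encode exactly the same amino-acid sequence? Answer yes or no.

no

Codon 1: AUG Met / AUG Met — identical.
Codon 2: AAU Asn / AAC Asn — synonymous.
Codon 3: CGG Arg / CGG Arg — identical.
Codon 4: GGG Gly / GGG Gly — identical.
Codon 5: AGU Ser / UCA Ser — synonymous.
Codon 6: GUG Val / GUG Val — identical.
Codon 7: CUG Leu / UAU Tyr — nonsynonymous.
Codon 8: CGC Arg / AGA Arg — synonymous.
Nonsynonymous differences: 1 → different protein.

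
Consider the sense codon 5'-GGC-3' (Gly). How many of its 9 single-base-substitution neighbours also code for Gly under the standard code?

Position 1: none → 0 synonymous.
Position 2: none → 0 synonymous.
Position 3: GGT, GGA, GGG → 3 synonymous.
Total: 0 + 0 + 3 = 3.

3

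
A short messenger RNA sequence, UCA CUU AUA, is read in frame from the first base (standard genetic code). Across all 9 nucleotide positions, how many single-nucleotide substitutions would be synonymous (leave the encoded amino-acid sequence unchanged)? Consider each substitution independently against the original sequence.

8

Codon 1 (UCA, Ser): 3 synonymous substitutions.
Codon 2 (CUU, Leu): 3 synonymous substitutions.
Codon 3 (AUA, Ile): 2 synonymous substitutions.
Total: 3 + 3 + 2 = 8.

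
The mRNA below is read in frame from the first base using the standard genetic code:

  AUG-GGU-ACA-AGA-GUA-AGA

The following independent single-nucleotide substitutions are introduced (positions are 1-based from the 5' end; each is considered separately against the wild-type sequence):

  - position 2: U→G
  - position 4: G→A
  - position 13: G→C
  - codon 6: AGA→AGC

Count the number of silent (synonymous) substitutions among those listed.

Codon 1: AUG (Met) → AGG (Arg) — missense.
Codon 2: GGU (Gly) → AGU (Ser) — missense.
Codon 5: GUA (Val) → CUA (Leu) — missense.
Codon 6: AGA (Arg) → AGC (Ser) — missense.
Synonymous: 0 of 4.

0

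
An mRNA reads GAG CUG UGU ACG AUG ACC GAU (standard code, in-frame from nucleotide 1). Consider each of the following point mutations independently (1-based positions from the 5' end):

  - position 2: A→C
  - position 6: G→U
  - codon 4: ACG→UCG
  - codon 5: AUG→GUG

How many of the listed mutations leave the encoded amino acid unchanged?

1

Codon 1: GAG (Glu) → GCG (Ala) — missense.
Codon 2: CUG (Leu) → CUU (Leu) — synonymous.
Codon 4: ACG (Thr) → UCG (Ser) — missense.
Codon 5: AUG (Met) → GUG (Val) — missense.
Synonymous: 1 of 4.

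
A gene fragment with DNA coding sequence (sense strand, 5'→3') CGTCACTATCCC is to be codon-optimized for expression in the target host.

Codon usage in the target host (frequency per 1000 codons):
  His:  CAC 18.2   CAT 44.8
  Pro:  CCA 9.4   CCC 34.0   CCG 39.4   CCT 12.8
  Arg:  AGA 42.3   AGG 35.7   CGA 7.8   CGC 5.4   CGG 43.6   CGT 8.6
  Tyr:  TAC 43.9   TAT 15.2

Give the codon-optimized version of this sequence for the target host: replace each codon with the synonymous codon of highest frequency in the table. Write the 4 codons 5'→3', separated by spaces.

Codon 1 (Arg): best is CGG at 43.6.
Codon 2 (His): best is CAT at 44.8.
Codon 3 (Tyr): best is TAC at 43.9.
Codon 4 (Pro): best is CCG at 39.4.

CGG CAT TAC CCG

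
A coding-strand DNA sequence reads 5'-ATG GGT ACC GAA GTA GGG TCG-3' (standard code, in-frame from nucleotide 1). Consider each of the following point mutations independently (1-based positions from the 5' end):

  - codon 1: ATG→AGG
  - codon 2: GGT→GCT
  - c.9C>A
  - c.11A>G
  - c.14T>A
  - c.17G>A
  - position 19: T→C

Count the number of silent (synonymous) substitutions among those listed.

Codon 1: ATG (Met) → AGG (Arg) — missense.
Codon 2: GGT (Gly) → GCT (Ala) — missense.
Codon 3: ACC (Thr) → ACA (Thr) — synonymous.
Codon 4: GAA (Glu) → GGA (Gly) — missense.
Codon 5: GTA (Val) → GAA (Glu) — missense.
Codon 6: GGG (Gly) → GAG (Glu) — missense.
Codon 7: TCG (Ser) → CCG (Pro) — missense.
Synonymous: 1 of 7.

1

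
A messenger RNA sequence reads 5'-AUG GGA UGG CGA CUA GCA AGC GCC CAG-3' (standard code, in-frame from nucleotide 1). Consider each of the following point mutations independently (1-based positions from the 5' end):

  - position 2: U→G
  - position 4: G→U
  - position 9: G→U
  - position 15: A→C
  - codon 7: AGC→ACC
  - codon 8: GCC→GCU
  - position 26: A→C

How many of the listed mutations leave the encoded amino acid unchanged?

2

Codon 1: AUG (Met) → AGG (Arg) — missense.
Codon 2: GGA (Gly) → UGA (Stop) — nonsense.
Codon 3: UGG (Trp) → UGU (Cys) — missense.
Codon 5: CUA (Leu) → CUC (Leu) — synonymous.
Codon 7: AGC (Ser) → ACC (Thr) — missense.
Codon 8: GCC (Ala) → GCU (Ala) — synonymous.
Codon 9: CAG (Gln) → CCG (Pro) — missense.
Synonymous: 2 of 7.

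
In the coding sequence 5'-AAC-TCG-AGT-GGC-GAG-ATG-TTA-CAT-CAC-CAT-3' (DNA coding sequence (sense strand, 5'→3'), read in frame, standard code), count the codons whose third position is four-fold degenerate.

Codon 1 AAC (Asn): third position 2-fold.
Codon 2 TCG (Ser): third position 4-fold.
Codon 3 AGT (Ser): third position 2-fold.
Codon 4 GGC (Gly): third position 4-fold.
Codon 5 GAG (Glu): third position 2-fold.
Codon 6 ATG (Met): third position 1-fold.
Codon 7 TTA (Leu): third position 2-fold.
Codon 8 CAT (His): third position 2-fold.
Codon 9 CAC (His): third position 2-fold.
Codon 10 CAT (His): third position 2-fold.
Four-fold degenerate third positions: 2.

2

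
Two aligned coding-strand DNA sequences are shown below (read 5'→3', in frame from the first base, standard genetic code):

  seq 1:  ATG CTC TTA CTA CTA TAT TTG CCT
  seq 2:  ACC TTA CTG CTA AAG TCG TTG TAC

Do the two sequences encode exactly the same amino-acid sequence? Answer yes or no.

Codon 1: ATG Met / ACC Thr — nonsynonymous.
Codon 2: CTC Leu / TTA Leu — synonymous.
Codon 3: TTA Leu / CTG Leu — synonymous.
Codon 4: CTA Leu / CTA Leu — identical.
Codon 5: CTA Leu / AAG Lys — nonsynonymous.
Codon 6: TAT Tyr / TCG Ser — nonsynonymous.
Codon 7: TTG Leu / TTG Leu — identical.
Codon 8: CCT Pro / TAC Tyr — nonsynonymous.
Nonsynonymous differences: 4 → different protein.

no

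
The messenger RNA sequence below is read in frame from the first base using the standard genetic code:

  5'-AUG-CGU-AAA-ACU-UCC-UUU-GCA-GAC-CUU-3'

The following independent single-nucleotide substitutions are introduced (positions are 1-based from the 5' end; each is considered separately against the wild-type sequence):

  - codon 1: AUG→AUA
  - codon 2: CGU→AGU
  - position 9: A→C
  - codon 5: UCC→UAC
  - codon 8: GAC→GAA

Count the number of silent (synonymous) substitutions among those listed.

Codon 1: AUG (Met) → AUA (Ile) — missense.
Codon 2: CGU (Arg) → AGU (Ser) — missense.
Codon 3: AAA (Lys) → AAC (Asn) — missense.
Codon 5: UCC (Ser) → UAC (Tyr) — missense.
Codon 8: GAC (Asp) → GAA (Glu) — missense.
Synonymous: 0 of 5.

0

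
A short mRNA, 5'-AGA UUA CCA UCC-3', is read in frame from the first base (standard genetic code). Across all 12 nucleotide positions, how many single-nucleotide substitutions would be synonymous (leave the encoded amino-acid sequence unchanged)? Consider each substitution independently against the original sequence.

Codon 1 (AGA, Arg): 2 synonymous substitutions.
Codon 2 (UUA, Leu): 2 synonymous substitutions.
Codon 3 (CCA, Pro): 3 synonymous substitutions.
Codon 4 (UCC, Ser): 3 synonymous substitutions.
Total: 2 + 2 + 3 + 3 = 10.

10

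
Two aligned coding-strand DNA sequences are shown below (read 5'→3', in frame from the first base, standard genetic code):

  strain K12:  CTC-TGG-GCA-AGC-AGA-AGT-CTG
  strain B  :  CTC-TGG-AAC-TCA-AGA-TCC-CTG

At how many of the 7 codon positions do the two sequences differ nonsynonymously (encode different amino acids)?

1

Codon 1: CTC Leu / CTC Leu — identical.
Codon 2: TGG Trp / TGG Trp — identical.
Codon 3: GCA Ala / AAC Asn — nonsynonymous.
Codon 4: AGC Ser / TCA Ser — synonymous.
Codon 5: AGA Arg / AGA Arg — identical.
Codon 6: AGT Ser / TCC Ser — synonymous.
Codon 7: CTG Leu / CTG Leu — identical.
Nonsynonymous differences: 1.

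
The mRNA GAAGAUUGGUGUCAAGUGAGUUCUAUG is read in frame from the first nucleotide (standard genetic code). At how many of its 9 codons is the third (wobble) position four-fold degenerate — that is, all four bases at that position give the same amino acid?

Codon 1 GAA (Glu): third position 2-fold.
Codon 2 GAU (Asp): third position 2-fold.
Codon 3 UGG (Trp): third position 1-fold.
Codon 4 UGU (Cys): third position 2-fold.
Codon 5 CAA (Gln): third position 2-fold.
Codon 6 GUG (Val): third position 4-fold.
Codon 7 AGU (Ser): third position 2-fold.
Codon 8 UCU (Ser): third position 4-fold.
Codon 9 AUG (Met): third position 1-fold.
Four-fold degenerate third positions: 2.

2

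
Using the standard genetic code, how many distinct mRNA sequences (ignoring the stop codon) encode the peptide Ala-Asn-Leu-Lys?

96

Ala: 4 codons.
Asn: 2 codons.
Leu: 6 codons.
Lys: 2 codons.
4 × 2 × 6 × 2 = 96.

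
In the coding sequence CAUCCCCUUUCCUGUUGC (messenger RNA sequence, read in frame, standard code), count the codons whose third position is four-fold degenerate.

Codon 1 CAU (His): third position 2-fold.
Codon 2 CCC (Pro): third position 4-fold.
Codon 3 CUU (Leu): third position 4-fold.
Codon 4 UCC (Ser): third position 4-fold.
Codon 5 UGU (Cys): third position 2-fold.
Codon 6 UGC (Cys): third position 2-fold.
Four-fold degenerate third positions: 3.

3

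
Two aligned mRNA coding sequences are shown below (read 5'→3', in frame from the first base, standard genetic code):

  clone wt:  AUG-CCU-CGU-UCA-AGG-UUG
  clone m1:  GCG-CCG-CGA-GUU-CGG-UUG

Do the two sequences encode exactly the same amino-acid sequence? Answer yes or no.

Codon 1: AUG Met / GCG Ala — nonsynonymous.
Codon 2: CCU Pro / CCG Pro — synonymous.
Codon 3: CGU Arg / CGA Arg — synonymous.
Codon 4: UCA Ser / GUU Val — nonsynonymous.
Codon 5: AGG Arg / CGG Arg — synonymous.
Codon 6: UUG Leu / UUG Leu — identical.
Nonsynonymous differences: 2 → different protein.

no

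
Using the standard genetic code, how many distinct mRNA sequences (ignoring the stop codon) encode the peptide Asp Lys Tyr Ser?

Asp: 2 codons.
Lys: 2 codons.
Tyr: 2 codons.
Ser: 6 codons.
2 × 2 × 2 × 6 = 48.

48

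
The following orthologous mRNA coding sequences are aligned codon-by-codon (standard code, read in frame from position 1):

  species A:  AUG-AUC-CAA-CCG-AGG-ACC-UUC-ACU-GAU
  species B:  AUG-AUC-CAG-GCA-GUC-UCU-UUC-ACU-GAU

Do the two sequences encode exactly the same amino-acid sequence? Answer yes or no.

Codon 1: AUG Met / AUG Met — identical.
Codon 2: AUC Ile / AUC Ile — identical.
Codon 3: CAA Gln / CAG Gln — synonymous.
Codon 4: CCG Pro / GCA Ala — nonsynonymous.
Codon 5: AGG Arg / GUC Val — nonsynonymous.
Codon 6: ACC Thr / UCU Ser — nonsynonymous.
Codon 7: UUC Phe / UUC Phe — identical.
Codon 8: ACU Thr / ACU Thr — identical.
Codon 9: GAU Asp / GAU Asp — identical.
Nonsynonymous differences: 3 → different protein.

no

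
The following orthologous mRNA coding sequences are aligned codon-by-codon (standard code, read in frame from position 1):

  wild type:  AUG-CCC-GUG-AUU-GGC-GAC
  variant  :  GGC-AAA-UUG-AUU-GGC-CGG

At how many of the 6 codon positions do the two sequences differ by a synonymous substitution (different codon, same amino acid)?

Codon 1: AUG Met / GGC Gly — nonsynonymous.
Codon 2: CCC Pro / AAA Lys — nonsynonymous.
Codon 3: GUG Val / UUG Leu — nonsynonymous.
Codon 4: AUU Ile / AUU Ile — identical.
Codon 5: GGC Gly / GGC Gly — identical.
Codon 6: GAC Asp / CGG Arg — nonsynonymous.
Synonymous differences: 0.

0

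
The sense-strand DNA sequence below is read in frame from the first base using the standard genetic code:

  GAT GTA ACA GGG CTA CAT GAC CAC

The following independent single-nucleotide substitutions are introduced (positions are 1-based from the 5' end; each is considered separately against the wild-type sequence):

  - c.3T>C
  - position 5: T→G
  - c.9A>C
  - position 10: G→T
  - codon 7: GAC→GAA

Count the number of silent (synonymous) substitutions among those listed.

Codon 1: GAT (Asp) → GAC (Asp) — synonymous.
Codon 2: GTA (Val) → GGA (Gly) — missense.
Codon 3: ACA (Thr) → ACC (Thr) — synonymous.
Codon 4: GGG (Gly) → TGG (Trp) — missense.
Codon 7: GAC (Asp) → GAA (Glu) — missense.
Synonymous: 2 of 5.

2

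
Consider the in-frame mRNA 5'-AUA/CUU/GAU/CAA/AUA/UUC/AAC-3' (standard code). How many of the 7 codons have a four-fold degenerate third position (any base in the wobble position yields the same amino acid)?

Codon 1 AUA (Ile): third position 3-fold.
Codon 2 CUU (Leu): third position 4-fold.
Codon 3 GAU (Asp): third position 2-fold.
Codon 4 CAA (Gln): third position 2-fold.
Codon 5 AUA (Ile): third position 3-fold.
Codon 6 UUC (Phe): third position 2-fold.
Codon 7 AAC (Asn): third position 2-fold.
Four-fold degenerate third positions: 1.

1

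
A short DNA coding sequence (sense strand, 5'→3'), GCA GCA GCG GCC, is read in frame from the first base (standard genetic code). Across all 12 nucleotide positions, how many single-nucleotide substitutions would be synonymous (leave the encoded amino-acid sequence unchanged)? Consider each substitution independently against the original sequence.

Codon 1 (GCA, Ala): 3 synonymous substitutions.
Codon 2 (GCA, Ala): 3 synonymous substitutions.
Codon 3 (GCG, Ala): 3 synonymous substitutions.
Codon 4 (GCC, Ala): 3 synonymous substitutions.
Total: 3 + 3 + 3 + 3 = 12.

12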